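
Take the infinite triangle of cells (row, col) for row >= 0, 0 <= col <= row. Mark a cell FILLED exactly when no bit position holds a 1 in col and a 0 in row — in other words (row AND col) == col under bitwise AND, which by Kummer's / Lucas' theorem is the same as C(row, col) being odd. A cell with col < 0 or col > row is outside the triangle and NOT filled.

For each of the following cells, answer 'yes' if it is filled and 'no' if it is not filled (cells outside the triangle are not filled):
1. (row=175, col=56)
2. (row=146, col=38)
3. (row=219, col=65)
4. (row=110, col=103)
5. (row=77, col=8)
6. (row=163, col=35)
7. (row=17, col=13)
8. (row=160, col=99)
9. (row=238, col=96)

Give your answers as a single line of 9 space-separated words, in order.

Answer: no no yes no yes yes no no yes

Derivation:
(175,56): row=0b10101111, col=0b111000, row AND col = 0b101000 = 40; 40 != 56 -> empty
(146,38): row=0b10010010, col=0b100110, row AND col = 0b10 = 2; 2 != 38 -> empty
(219,65): row=0b11011011, col=0b1000001, row AND col = 0b1000001 = 65; 65 == 65 -> filled
(110,103): row=0b1101110, col=0b1100111, row AND col = 0b1100110 = 102; 102 != 103 -> empty
(77,8): row=0b1001101, col=0b1000, row AND col = 0b1000 = 8; 8 == 8 -> filled
(163,35): row=0b10100011, col=0b100011, row AND col = 0b100011 = 35; 35 == 35 -> filled
(17,13): row=0b10001, col=0b1101, row AND col = 0b1 = 1; 1 != 13 -> empty
(160,99): row=0b10100000, col=0b1100011, row AND col = 0b100000 = 32; 32 != 99 -> empty
(238,96): row=0b11101110, col=0b1100000, row AND col = 0b1100000 = 96; 96 == 96 -> filled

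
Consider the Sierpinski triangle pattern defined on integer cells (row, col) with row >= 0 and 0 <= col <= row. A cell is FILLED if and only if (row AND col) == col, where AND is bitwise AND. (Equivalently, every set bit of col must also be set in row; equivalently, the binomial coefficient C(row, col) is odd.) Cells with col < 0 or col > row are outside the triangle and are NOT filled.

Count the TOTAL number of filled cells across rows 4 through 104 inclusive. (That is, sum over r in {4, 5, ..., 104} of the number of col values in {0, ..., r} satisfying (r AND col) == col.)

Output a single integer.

r4=100 pc1: +2 =2
r5=101 pc2: +4 =6
r6=110 pc2: +4 =10
r7=111 pc3: +8 =18
r8=1000 pc1: +2 =20
r9=1001 pc2: +4 =24
r10=1010 pc2: +4 =28
r11=1011 pc3: +8 =36
r12=1100 pc2: +4 =40
r13=1101 pc3: +8 =48
r14=1110 pc3: +8 =56
r15=1111 pc4: +16 =72
r16=10000 pc1: +2 =74
r17=10001 pc2: +4 =78
r18=10010 pc2: +4 =82
r19=10011 pc3: +8 =90
r20=10100 pc2: +4 =94
r21=10101 pc3: +8 =102
r22=10110 pc3: +8 =110
r23=10111 pc4: +16 =126
r24=11000 pc2: +4 =130
r25=11001 pc3: +8 =138
r26=11010 pc3: +8 =146
r27=11011 pc4: +16 =162
r28=11100 pc3: +8 =170
r29=11101 pc4: +16 =186
r30=11110 pc4: +16 =202
r31=11111 pc5: +32 =234
r32=100000 pc1: +2 =236
r33=100001 pc2: +4 =240
r34=100010 pc2: +4 =244
r35=100011 pc3: +8 =252
r36=100100 pc2: +4 =256
r37=100101 pc3: +8 =264
r38=100110 pc3: +8 =272
r39=100111 pc4: +16 =288
r40=101000 pc2: +4 =292
r41=101001 pc3: +8 =300
r42=101010 pc3: +8 =308
r43=101011 pc4: +16 =324
r44=101100 pc3: +8 =332
r45=101101 pc4: +16 =348
r46=101110 pc4: +16 =364
r47=101111 pc5: +32 =396
r48=110000 pc2: +4 =400
r49=110001 pc3: +8 =408
r50=110010 pc3: +8 =416
r51=110011 pc4: +16 =432
r52=110100 pc3: +8 =440
r53=110101 pc4: +16 =456
r54=110110 pc4: +16 =472
r55=110111 pc5: +32 =504
r56=111000 pc3: +8 =512
r57=111001 pc4: +16 =528
r58=111010 pc4: +16 =544
r59=111011 pc5: +32 =576
r60=111100 pc4: +16 =592
r61=111101 pc5: +32 =624
r62=111110 pc5: +32 =656
r63=111111 pc6: +64 =720
r64=1000000 pc1: +2 =722
r65=1000001 pc2: +4 =726
r66=1000010 pc2: +4 =730
r67=1000011 pc3: +8 =738
r68=1000100 pc2: +4 =742
r69=1000101 pc3: +8 =750
r70=1000110 pc3: +8 =758
r71=1000111 pc4: +16 =774
r72=1001000 pc2: +4 =778
r73=1001001 pc3: +8 =786
r74=1001010 pc3: +8 =794
r75=1001011 pc4: +16 =810
r76=1001100 pc3: +8 =818
r77=1001101 pc4: +16 =834
r78=1001110 pc4: +16 =850
r79=1001111 pc5: +32 =882
r80=1010000 pc2: +4 =886
r81=1010001 pc3: +8 =894
r82=1010010 pc3: +8 =902
r83=1010011 pc4: +16 =918
r84=1010100 pc3: +8 =926
r85=1010101 pc4: +16 =942
r86=1010110 pc4: +16 =958
r87=1010111 pc5: +32 =990
r88=1011000 pc3: +8 =998
r89=1011001 pc4: +16 =1014
r90=1011010 pc4: +16 =1030
r91=1011011 pc5: +32 =1062
r92=1011100 pc4: +16 =1078
r93=1011101 pc5: +32 =1110
r94=1011110 pc5: +32 =1142
r95=1011111 pc6: +64 =1206
r96=1100000 pc2: +4 =1210
r97=1100001 pc3: +8 =1218
r98=1100010 pc3: +8 =1226
r99=1100011 pc4: +16 =1242
r100=1100100 pc3: +8 =1250
r101=1100101 pc4: +16 =1266
r102=1100110 pc4: +16 =1282
r103=1100111 pc5: +32 =1314
r104=1101000 pc3: +8 =1322

Answer: 1322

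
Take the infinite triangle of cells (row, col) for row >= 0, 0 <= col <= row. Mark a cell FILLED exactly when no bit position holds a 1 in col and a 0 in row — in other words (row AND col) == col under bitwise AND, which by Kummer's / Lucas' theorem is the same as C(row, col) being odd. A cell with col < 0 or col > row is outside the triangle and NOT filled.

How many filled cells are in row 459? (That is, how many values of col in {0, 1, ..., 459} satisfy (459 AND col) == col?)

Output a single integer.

Answer: 64

Derivation:
459 in binary = 111001011
popcount(459) = number of 1-bits in 111001011 = 6
A col c satisfies (459 AND c) == c iff every set bit of c is also set in 459; each of the 6 set bits of 459 can independently be on or off in c.
count = 2^6 = 64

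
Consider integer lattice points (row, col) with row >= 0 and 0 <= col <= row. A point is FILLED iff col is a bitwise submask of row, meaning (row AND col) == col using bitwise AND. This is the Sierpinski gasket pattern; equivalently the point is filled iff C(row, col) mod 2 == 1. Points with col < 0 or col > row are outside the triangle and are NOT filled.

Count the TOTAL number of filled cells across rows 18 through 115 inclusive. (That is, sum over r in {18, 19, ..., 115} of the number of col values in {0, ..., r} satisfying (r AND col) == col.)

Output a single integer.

Answer: 1524

Derivation:
r18=10010 pc2: +4 =4
r19=10011 pc3: +8 =12
r20=10100 pc2: +4 =16
r21=10101 pc3: +8 =24
r22=10110 pc3: +8 =32
r23=10111 pc4: +16 =48
r24=11000 pc2: +4 =52
r25=11001 pc3: +8 =60
r26=11010 pc3: +8 =68
r27=11011 pc4: +16 =84
r28=11100 pc3: +8 =92
r29=11101 pc4: +16 =108
r30=11110 pc4: +16 =124
r31=11111 pc5: +32 =156
r32=100000 pc1: +2 =158
r33=100001 pc2: +4 =162
r34=100010 pc2: +4 =166
r35=100011 pc3: +8 =174
r36=100100 pc2: +4 =178
r37=100101 pc3: +8 =186
r38=100110 pc3: +8 =194
r39=100111 pc4: +16 =210
r40=101000 pc2: +4 =214
r41=101001 pc3: +8 =222
r42=101010 pc3: +8 =230
r43=101011 pc4: +16 =246
r44=101100 pc3: +8 =254
r45=101101 pc4: +16 =270
r46=101110 pc4: +16 =286
r47=101111 pc5: +32 =318
r48=110000 pc2: +4 =322
r49=110001 pc3: +8 =330
r50=110010 pc3: +8 =338
r51=110011 pc4: +16 =354
r52=110100 pc3: +8 =362
r53=110101 pc4: +16 =378
r54=110110 pc4: +16 =394
r55=110111 pc5: +32 =426
r56=111000 pc3: +8 =434
r57=111001 pc4: +16 =450
r58=111010 pc4: +16 =466
r59=111011 pc5: +32 =498
r60=111100 pc4: +16 =514
r61=111101 pc5: +32 =546
r62=111110 pc5: +32 =578
r63=111111 pc6: +64 =642
r64=1000000 pc1: +2 =644
r65=1000001 pc2: +4 =648
r66=1000010 pc2: +4 =652
r67=1000011 pc3: +8 =660
r68=1000100 pc2: +4 =664
r69=1000101 pc3: +8 =672
r70=1000110 pc3: +8 =680
r71=1000111 pc4: +16 =696
r72=1001000 pc2: +4 =700
r73=1001001 pc3: +8 =708
r74=1001010 pc3: +8 =716
r75=1001011 pc4: +16 =732
r76=1001100 pc3: +8 =740
r77=1001101 pc4: +16 =756
r78=1001110 pc4: +16 =772
r79=1001111 pc5: +32 =804
r80=1010000 pc2: +4 =808
r81=1010001 pc3: +8 =816
r82=1010010 pc3: +8 =824
r83=1010011 pc4: +16 =840
r84=1010100 pc3: +8 =848
r85=1010101 pc4: +16 =864
r86=1010110 pc4: +16 =880
r87=1010111 pc5: +32 =912
r88=1011000 pc3: +8 =920
r89=1011001 pc4: +16 =936
r90=1011010 pc4: +16 =952
r91=1011011 pc5: +32 =984
r92=1011100 pc4: +16 =1000
r93=1011101 pc5: +32 =1032
r94=1011110 pc5: +32 =1064
r95=1011111 pc6: +64 =1128
r96=1100000 pc2: +4 =1132
r97=1100001 pc3: +8 =1140
r98=1100010 pc3: +8 =1148
r99=1100011 pc4: +16 =1164
r100=1100100 pc3: +8 =1172
r101=1100101 pc4: +16 =1188
r102=1100110 pc4: +16 =1204
r103=1100111 pc5: +32 =1236
r104=1101000 pc3: +8 =1244
r105=1101001 pc4: +16 =1260
r106=1101010 pc4: +16 =1276
r107=1101011 pc5: +32 =1308
r108=1101100 pc4: +16 =1324
r109=1101101 pc5: +32 =1356
r110=1101110 pc5: +32 =1388
r111=1101111 pc6: +64 =1452
r112=1110000 pc3: +8 =1460
r113=1110001 pc4: +16 =1476
r114=1110010 pc4: +16 =1492
r115=1110011 pc5: +32 =1524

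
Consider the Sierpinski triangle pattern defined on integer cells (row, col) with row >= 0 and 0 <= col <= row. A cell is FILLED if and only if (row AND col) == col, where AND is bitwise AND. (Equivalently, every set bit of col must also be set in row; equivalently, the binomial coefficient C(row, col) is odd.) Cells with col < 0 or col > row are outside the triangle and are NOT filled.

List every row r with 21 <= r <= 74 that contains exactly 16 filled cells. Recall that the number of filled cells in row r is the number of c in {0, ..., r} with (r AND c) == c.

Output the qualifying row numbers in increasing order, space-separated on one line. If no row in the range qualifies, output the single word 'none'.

Row r has 2^popcount(r) filled cells, so we need popcount(r) = log2(16) = 4.
Scan r = 21..74 and keep those with exactly 4 one-bits:
r=21=10101 popcount=3 -> skip
r=22=10110 popcount=3 -> skip
r=23=10111 popcount=4 -> KEEP
r=24=11000 popcount=2 -> skip
r=25=11001 popcount=3 -> skip
r=26=11010 popcount=3 -> skip
r=27=11011 popcount=4 -> KEEP
r=28=11100 popcount=3 -> skip
r=29=11101 popcount=4 -> KEEP
r=30=11110 popcount=4 -> KEEP
r=31=11111 popcount=5 -> skip
r=32=100000 popcount=1 -> skip
r=33=100001 popcount=2 -> skip
r=34=100010 popcount=2 -> skip
r=35=100011 popcount=3 -> skip
r=36=100100 popcount=2 -> skip
r=37=100101 popcount=3 -> skip
r=38=100110 popcount=3 -> skip
r=39=100111 popcount=4 -> KEEP
r=40=101000 popcount=2 -> skip
r=41=101001 popcount=3 -> skip
r=42=101010 popcount=3 -> skip
r=43=101011 popcount=4 -> KEEP
r=44=101100 popcount=3 -> skip
r=45=101101 popcount=4 -> KEEP
r=46=101110 popcount=4 -> KEEP
r=47=101111 popcount=5 -> skip
r=48=110000 popcount=2 -> skip
r=49=110001 popcount=3 -> skip
r=50=110010 popcount=3 -> skip
r=51=110011 popcount=4 -> KEEP
r=52=110100 popcount=3 -> skip
r=53=110101 popcount=4 -> KEEP
r=54=110110 popcount=4 -> KEEP
r=55=110111 popcount=5 -> skip
r=56=111000 popcount=3 -> skip
r=57=111001 popcount=4 -> KEEP
r=58=111010 popcount=4 -> KEEP
r=59=111011 popcount=5 -> skip
r=60=111100 popcount=4 -> KEEP
r=61=111101 popcount=5 -> skip
r=62=111110 popcount=5 -> skip
r=63=111111 popcount=6 -> skip
r=64=1000000 popcount=1 -> skip
r=65=1000001 popcount=2 -> skip
r=66=1000010 popcount=2 -> skip
r=67=1000011 popcount=3 -> skip
r=68=1000100 popcount=2 -> skip
r=69=1000101 popcount=3 -> skip
r=70=1000110 popcount=3 -> skip
r=71=1000111 popcount=4 -> KEEP
r=72=1001000 popcount=2 -> skip
r=73=1001001 popcount=3 -> skip
r=74=1001010 popcount=3 -> skip
Kept rows: 23 27 29 30 39 43 45 46 51 53 54 57 58 60 71

Answer: 23 27 29 30 39 43 45 46 51 53 54 57 58 60 71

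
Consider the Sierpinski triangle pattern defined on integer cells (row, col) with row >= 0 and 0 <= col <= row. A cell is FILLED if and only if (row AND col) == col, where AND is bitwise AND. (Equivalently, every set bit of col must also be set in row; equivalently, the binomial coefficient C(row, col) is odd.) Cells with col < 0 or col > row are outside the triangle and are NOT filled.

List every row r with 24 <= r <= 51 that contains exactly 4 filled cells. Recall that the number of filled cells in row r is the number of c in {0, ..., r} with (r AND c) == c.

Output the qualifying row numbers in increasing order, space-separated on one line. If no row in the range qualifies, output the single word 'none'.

Row r has 2^popcount(r) filled cells, so we need popcount(r) = log2(4) = 2.
Scan r = 24..51 and keep those with exactly 2 one-bits:
r=24=11000 popcount=2 -> KEEP
r=25=11001 popcount=3 -> skip
r=26=11010 popcount=3 -> skip
r=27=11011 popcount=4 -> skip
r=28=11100 popcount=3 -> skip
r=29=11101 popcount=4 -> skip
r=30=11110 popcount=4 -> skip
r=31=11111 popcount=5 -> skip
r=32=100000 popcount=1 -> skip
r=33=100001 popcount=2 -> KEEP
r=34=100010 popcount=2 -> KEEP
r=35=100011 popcount=3 -> skip
r=36=100100 popcount=2 -> KEEP
r=37=100101 popcount=3 -> skip
r=38=100110 popcount=3 -> skip
r=39=100111 popcount=4 -> skip
r=40=101000 popcount=2 -> KEEP
r=41=101001 popcount=3 -> skip
r=42=101010 popcount=3 -> skip
r=43=101011 popcount=4 -> skip
r=44=101100 popcount=3 -> skip
r=45=101101 popcount=4 -> skip
r=46=101110 popcount=4 -> skip
r=47=101111 popcount=5 -> skip
r=48=110000 popcount=2 -> KEEP
r=49=110001 popcount=3 -> skip
r=50=110010 popcount=3 -> skip
r=51=110011 popcount=4 -> skip
Kept rows: 24 33 34 36 40 48

Answer: 24 33 34 36 40 48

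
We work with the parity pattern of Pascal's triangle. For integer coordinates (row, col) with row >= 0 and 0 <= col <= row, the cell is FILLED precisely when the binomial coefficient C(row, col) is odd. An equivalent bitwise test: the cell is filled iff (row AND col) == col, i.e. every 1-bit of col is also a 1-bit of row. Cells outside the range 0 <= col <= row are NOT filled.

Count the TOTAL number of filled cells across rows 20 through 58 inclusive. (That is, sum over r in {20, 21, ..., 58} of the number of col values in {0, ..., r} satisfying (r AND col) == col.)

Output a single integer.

Answer: 454

Derivation:
r20=10100 pc2: +4 =4
r21=10101 pc3: +8 =12
r22=10110 pc3: +8 =20
r23=10111 pc4: +16 =36
r24=11000 pc2: +4 =40
r25=11001 pc3: +8 =48
r26=11010 pc3: +8 =56
r27=11011 pc4: +16 =72
r28=11100 pc3: +8 =80
r29=11101 pc4: +16 =96
r30=11110 pc4: +16 =112
r31=11111 pc5: +32 =144
r32=100000 pc1: +2 =146
r33=100001 pc2: +4 =150
r34=100010 pc2: +4 =154
r35=100011 pc3: +8 =162
r36=100100 pc2: +4 =166
r37=100101 pc3: +8 =174
r38=100110 pc3: +8 =182
r39=100111 pc4: +16 =198
r40=101000 pc2: +4 =202
r41=101001 pc3: +8 =210
r42=101010 pc3: +8 =218
r43=101011 pc4: +16 =234
r44=101100 pc3: +8 =242
r45=101101 pc4: +16 =258
r46=101110 pc4: +16 =274
r47=101111 pc5: +32 =306
r48=110000 pc2: +4 =310
r49=110001 pc3: +8 =318
r50=110010 pc3: +8 =326
r51=110011 pc4: +16 =342
r52=110100 pc3: +8 =350
r53=110101 pc4: +16 =366
r54=110110 pc4: +16 =382
r55=110111 pc5: +32 =414
r56=111000 pc3: +8 =422
r57=111001 pc4: +16 =438
r58=111010 pc4: +16 =454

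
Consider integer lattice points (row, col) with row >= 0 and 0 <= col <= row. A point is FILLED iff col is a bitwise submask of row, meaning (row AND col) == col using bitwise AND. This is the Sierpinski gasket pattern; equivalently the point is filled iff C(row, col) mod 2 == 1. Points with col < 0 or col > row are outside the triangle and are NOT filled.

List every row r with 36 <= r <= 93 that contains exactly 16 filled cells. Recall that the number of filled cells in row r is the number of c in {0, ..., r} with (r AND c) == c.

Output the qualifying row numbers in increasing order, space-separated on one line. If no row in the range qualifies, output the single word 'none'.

Answer: 39 43 45 46 51 53 54 57 58 60 71 75 77 78 83 85 86 89 90 92

Derivation:
Row r has 2^popcount(r) filled cells, so we need popcount(r) = log2(16) = 4.
Scan r = 36..93 and keep those with exactly 4 one-bits:
r=36=100100 popcount=2 -> skip
r=37=100101 popcount=3 -> skip
r=38=100110 popcount=3 -> skip
r=39=100111 popcount=4 -> KEEP
r=40=101000 popcount=2 -> skip
r=41=101001 popcount=3 -> skip
r=42=101010 popcount=3 -> skip
r=43=101011 popcount=4 -> KEEP
r=44=101100 popcount=3 -> skip
r=45=101101 popcount=4 -> KEEP
r=46=101110 popcount=4 -> KEEP
r=47=101111 popcount=5 -> skip
r=48=110000 popcount=2 -> skip
r=49=110001 popcount=3 -> skip
r=50=110010 popcount=3 -> skip
r=51=110011 popcount=4 -> KEEP
r=52=110100 popcount=3 -> skip
r=53=110101 popcount=4 -> KEEP
r=54=110110 popcount=4 -> KEEP
r=55=110111 popcount=5 -> skip
r=56=111000 popcount=3 -> skip
r=57=111001 popcount=4 -> KEEP
r=58=111010 popcount=4 -> KEEP
r=59=111011 popcount=5 -> skip
r=60=111100 popcount=4 -> KEEP
r=61=111101 popcount=5 -> skip
r=62=111110 popcount=5 -> skip
r=63=111111 popcount=6 -> skip
r=64=1000000 popcount=1 -> skip
r=65=1000001 popcount=2 -> skip
r=66=1000010 popcount=2 -> skip
r=67=1000011 popcount=3 -> skip
r=68=1000100 popcount=2 -> skip
r=69=1000101 popcount=3 -> skip
r=70=1000110 popcount=3 -> skip
r=71=1000111 popcount=4 -> KEEP
r=72=1001000 popcount=2 -> skip
r=73=1001001 popcount=3 -> skip
r=74=1001010 popcount=3 -> skip
r=75=1001011 popcount=4 -> KEEP
r=76=1001100 popcount=3 -> skip
r=77=1001101 popcount=4 -> KEEP
r=78=1001110 popcount=4 -> KEEP
r=79=1001111 popcount=5 -> skip
r=80=1010000 popcount=2 -> skip
r=81=1010001 popcount=3 -> skip
r=82=1010010 popcount=3 -> skip
r=83=1010011 popcount=4 -> KEEP
r=84=1010100 popcount=3 -> skip
r=85=1010101 popcount=4 -> KEEP
r=86=1010110 popcount=4 -> KEEP
r=87=1010111 popcount=5 -> skip
r=88=1011000 popcount=3 -> skip
r=89=1011001 popcount=4 -> KEEP
r=90=1011010 popcount=4 -> KEEP
r=91=1011011 popcount=5 -> skip
r=92=1011100 popcount=4 -> KEEP
r=93=1011101 popcount=5 -> skip
Kept rows: 39 43 45 46 51 53 54 57 58 60 71 75 77 78 83 85 86 89 90 92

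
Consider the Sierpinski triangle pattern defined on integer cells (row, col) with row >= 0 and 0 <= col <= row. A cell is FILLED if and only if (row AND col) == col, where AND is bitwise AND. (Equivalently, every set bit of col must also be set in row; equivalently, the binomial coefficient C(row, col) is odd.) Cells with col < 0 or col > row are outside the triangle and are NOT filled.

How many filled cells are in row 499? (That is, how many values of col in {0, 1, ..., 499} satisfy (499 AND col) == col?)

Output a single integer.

499 in binary = 111110011
popcount(499) = number of 1-bits in 111110011 = 7
A col c satisfies (499 AND c) == c iff every set bit of c is also set in 499; each of the 7 set bits of 499 can independently be on or off in c.
count = 2^7 = 128

Answer: 128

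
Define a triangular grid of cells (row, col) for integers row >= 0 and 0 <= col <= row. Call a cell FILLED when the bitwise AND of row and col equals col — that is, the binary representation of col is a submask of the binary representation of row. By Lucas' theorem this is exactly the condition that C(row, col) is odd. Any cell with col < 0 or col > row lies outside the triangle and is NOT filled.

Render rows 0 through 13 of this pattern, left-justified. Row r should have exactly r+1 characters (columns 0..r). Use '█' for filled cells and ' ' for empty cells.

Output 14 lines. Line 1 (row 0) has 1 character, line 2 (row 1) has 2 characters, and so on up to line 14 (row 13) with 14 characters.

Answer: █
██
█ █
████
█   █
██  ██
█ █ █ █
████████
█       █
██      ██
█ █     █ █
████    ████
█   █   █   █
██  ██  ██  ██

Derivation:
r0=0: █
r1=1: ██
r2=10: █ █
r3=11: ████
r4=100: █   █
r5=101: ██  ██
r6=110: █ █ █ █
r7=111: ████████
r8=1000: █       █
r9=1001: ██      ██
r10=1010: █ █     █ █
r11=1011: ████    ████
r12=1100: █   █   █   █
r13=1101: ██  ██  ██  ██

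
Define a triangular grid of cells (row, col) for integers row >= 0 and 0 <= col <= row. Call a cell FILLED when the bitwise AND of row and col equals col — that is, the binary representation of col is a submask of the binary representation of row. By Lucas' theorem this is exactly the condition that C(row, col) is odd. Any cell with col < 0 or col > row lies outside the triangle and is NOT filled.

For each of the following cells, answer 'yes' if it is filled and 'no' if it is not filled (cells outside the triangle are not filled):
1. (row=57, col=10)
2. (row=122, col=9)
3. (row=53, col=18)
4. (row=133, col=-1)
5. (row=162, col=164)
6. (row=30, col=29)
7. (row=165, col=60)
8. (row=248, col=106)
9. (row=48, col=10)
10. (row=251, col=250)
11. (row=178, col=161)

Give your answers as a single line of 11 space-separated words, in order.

(57,10): row=0b111001, col=0b1010, row AND col = 0b1000 = 8; 8 != 10 -> empty
(122,9): row=0b1111010, col=0b1001, row AND col = 0b1000 = 8; 8 != 9 -> empty
(53,18): row=0b110101, col=0b10010, row AND col = 0b10000 = 16; 16 != 18 -> empty
(133,-1): col outside [0, 133] -> not filled
(162,164): col outside [0, 162] -> not filled
(30,29): row=0b11110, col=0b11101, row AND col = 0b11100 = 28; 28 != 29 -> empty
(165,60): row=0b10100101, col=0b111100, row AND col = 0b100100 = 36; 36 != 60 -> empty
(248,106): row=0b11111000, col=0b1101010, row AND col = 0b1101000 = 104; 104 != 106 -> empty
(48,10): row=0b110000, col=0b1010, row AND col = 0b0 = 0; 0 != 10 -> empty
(251,250): row=0b11111011, col=0b11111010, row AND col = 0b11111010 = 250; 250 == 250 -> filled
(178,161): row=0b10110010, col=0b10100001, row AND col = 0b10100000 = 160; 160 != 161 -> empty

Answer: no no no no no no no no no yes no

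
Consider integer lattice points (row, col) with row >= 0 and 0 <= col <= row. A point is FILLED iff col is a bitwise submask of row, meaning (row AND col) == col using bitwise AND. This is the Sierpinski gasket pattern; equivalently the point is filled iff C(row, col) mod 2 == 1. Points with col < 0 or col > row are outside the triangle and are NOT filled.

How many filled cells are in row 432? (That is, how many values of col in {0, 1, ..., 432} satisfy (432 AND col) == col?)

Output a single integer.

Answer: 16

Derivation:
432 in binary = 110110000
popcount(432) = number of 1-bits in 110110000 = 4
A col c satisfies (432 AND c) == c iff every set bit of c is also set in 432; each of the 4 set bits of 432 can independently be on or off in c.
count = 2^4 = 16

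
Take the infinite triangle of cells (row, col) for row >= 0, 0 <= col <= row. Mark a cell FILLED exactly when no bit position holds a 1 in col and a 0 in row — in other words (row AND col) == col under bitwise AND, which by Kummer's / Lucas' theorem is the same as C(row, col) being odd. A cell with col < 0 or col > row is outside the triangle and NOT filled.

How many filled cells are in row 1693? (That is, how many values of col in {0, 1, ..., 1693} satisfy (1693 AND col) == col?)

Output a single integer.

1693 in binary = 11010011101
popcount(1693) = number of 1-bits in 11010011101 = 7
A col c satisfies (1693 AND c) == c iff every set bit of c is also set in 1693; each of the 7 set bits of 1693 can independently be on or off in c.
count = 2^7 = 128

Answer: 128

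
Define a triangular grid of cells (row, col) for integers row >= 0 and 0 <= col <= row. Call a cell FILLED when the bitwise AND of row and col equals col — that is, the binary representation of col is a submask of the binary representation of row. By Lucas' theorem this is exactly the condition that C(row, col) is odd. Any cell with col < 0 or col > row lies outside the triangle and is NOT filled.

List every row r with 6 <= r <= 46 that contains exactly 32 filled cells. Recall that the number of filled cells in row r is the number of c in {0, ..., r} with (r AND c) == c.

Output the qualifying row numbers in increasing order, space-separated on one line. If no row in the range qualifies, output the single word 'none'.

Answer: 31

Derivation:
Row r has 2^popcount(r) filled cells, so we need popcount(r) = log2(32) = 5.
Scan r = 6..46 and keep those with exactly 5 one-bits:
r=6=110 popcount=2 -> skip
r=7=111 popcount=3 -> skip
r=8=1000 popcount=1 -> skip
r=9=1001 popcount=2 -> skip
r=10=1010 popcount=2 -> skip
r=11=1011 popcount=3 -> skip
r=12=1100 popcount=2 -> skip
r=13=1101 popcount=3 -> skip
r=14=1110 popcount=3 -> skip
r=15=1111 popcount=4 -> skip
r=16=10000 popcount=1 -> skip
r=17=10001 popcount=2 -> skip
r=18=10010 popcount=2 -> skip
r=19=10011 popcount=3 -> skip
r=20=10100 popcount=2 -> skip
r=21=10101 popcount=3 -> skip
r=22=10110 popcount=3 -> skip
r=23=10111 popcount=4 -> skip
r=24=11000 popcount=2 -> skip
r=25=11001 popcount=3 -> skip
r=26=11010 popcount=3 -> skip
r=27=11011 popcount=4 -> skip
r=28=11100 popcount=3 -> skip
r=29=11101 popcount=4 -> skip
r=30=11110 popcount=4 -> skip
r=31=11111 popcount=5 -> KEEP
r=32=100000 popcount=1 -> skip
r=33=100001 popcount=2 -> skip
r=34=100010 popcount=2 -> skip
r=35=100011 popcount=3 -> skip
r=36=100100 popcount=2 -> skip
r=37=100101 popcount=3 -> skip
r=38=100110 popcount=3 -> skip
r=39=100111 popcount=4 -> skip
r=40=101000 popcount=2 -> skip
r=41=101001 popcount=3 -> skip
r=42=101010 popcount=3 -> skip
r=43=101011 popcount=4 -> skip
r=44=101100 popcount=3 -> skip
r=45=101101 popcount=4 -> skip
r=46=101110 popcount=4 -> skip
Kept rows: 31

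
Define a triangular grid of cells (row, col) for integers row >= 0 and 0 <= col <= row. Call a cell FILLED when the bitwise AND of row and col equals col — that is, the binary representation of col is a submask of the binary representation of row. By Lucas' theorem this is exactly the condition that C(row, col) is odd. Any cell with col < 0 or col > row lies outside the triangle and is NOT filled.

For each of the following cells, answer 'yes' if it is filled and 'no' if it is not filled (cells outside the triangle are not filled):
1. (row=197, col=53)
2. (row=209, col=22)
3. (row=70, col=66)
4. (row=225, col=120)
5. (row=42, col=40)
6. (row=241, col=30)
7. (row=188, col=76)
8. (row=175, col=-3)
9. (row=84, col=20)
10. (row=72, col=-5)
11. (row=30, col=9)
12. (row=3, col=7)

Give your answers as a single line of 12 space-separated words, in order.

Answer: no no yes no yes no no no yes no no no

Derivation:
(197,53): row=0b11000101, col=0b110101, row AND col = 0b101 = 5; 5 != 53 -> empty
(209,22): row=0b11010001, col=0b10110, row AND col = 0b10000 = 16; 16 != 22 -> empty
(70,66): row=0b1000110, col=0b1000010, row AND col = 0b1000010 = 66; 66 == 66 -> filled
(225,120): row=0b11100001, col=0b1111000, row AND col = 0b1100000 = 96; 96 != 120 -> empty
(42,40): row=0b101010, col=0b101000, row AND col = 0b101000 = 40; 40 == 40 -> filled
(241,30): row=0b11110001, col=0b11110, row AND col = 0b10000 = 16; 16 != 30 -> empty
(188,76): row=0b10111100, col=0b1001100, row AND col = 0b1100 = 12; 12 != 76 -> empty
(175,-3): col outside [0, 175] -> not filled
(84,20): row=0b1010100, col=0b10100, row AND col = 0b10100 = 20; 20 == 20 -> filled
(72,-5): col outside [0, 72] -> not filled
(30,9): row=0b11110, col=0b1001, row AND col = 0b1000 = 8; 8 != 9 -> empty
(3,7): col outside [0, 3] -> not filled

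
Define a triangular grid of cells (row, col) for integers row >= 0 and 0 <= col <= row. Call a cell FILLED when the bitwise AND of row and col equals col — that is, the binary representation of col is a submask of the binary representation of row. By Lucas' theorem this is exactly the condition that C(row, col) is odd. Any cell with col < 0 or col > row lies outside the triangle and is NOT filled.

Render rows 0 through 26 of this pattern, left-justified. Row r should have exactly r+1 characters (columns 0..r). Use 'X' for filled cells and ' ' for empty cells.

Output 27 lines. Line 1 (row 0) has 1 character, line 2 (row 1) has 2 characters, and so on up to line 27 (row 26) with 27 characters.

Answer: X
XX
X X
XXXX
X   X
XX  XX
X X X X
XXXXXXXX
X       X
XX      XX
X X     X X
XXXX    XXXX
X   X   X   X
XX  XX  XX  XX
X X X X X X X X
XXXXXXXXXXXXXXXX
X               X
XX              XX
X X             X X
XXXX            XXXX
X   X           X   X
XX  XX          XX  XX
X X X X         X X X X
XXXXXXXX        XXXXXXXX
X       X       X       X
XX      XX      XX      XX
X X     X X     X X     X X

Derivation:
r0=0: X
r1=1: XX
r2=10: X X
r3=11: XXXX
r4=100: X   X
r5=101: XX  XX
r6=110: X X X X
r7=111: XXXXXXXX
r8=1000: X       X
r9=1001: XX      XX
r10=1010: X X     X X
r11=1011: XXXX    XXXX
r12=1100: X   X   X   X
r13=1101: XX  XX  XX  XX
r14=1110: X X X X X X X X
r15=1111: XXXXXXXXXXXXXXXX
r16=10000: X               X
r17=10001: XX              XX
r18=10010: X X             X X
r19=10011: XXXX            XXXX
r20=10100: X   X           X   X
r21=10101: XX  XX          XX  XX
r22=10110: X X X X         X X X X
r23=10111: XXXXXXXX        XXXXXXXX
r24=11000: X       X       X       X
r25=11001: XX      XX      XX      XX
r26=11010: X X     X X     X X     X X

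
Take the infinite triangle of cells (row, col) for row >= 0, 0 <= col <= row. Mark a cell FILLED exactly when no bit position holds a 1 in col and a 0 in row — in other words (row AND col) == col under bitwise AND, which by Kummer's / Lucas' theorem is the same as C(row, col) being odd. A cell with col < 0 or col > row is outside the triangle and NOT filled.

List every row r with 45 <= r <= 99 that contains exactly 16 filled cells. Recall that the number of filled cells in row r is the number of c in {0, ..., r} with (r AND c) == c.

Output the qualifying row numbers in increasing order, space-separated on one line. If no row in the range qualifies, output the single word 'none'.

Row r has 2^popcount(r) filled cells, so we need popcount(r) = log2(16) = 4.
Scan r = 45..99 and keep those with exactly 4 one-bits:
r=45=101101 popcount=4 -> KEEP
r=46=101110 popcount=4 -> KEEP
r=47=101111 popcount=5 -> skip
r=48=110000 popcount=2 -> skip
r=49=110001 popcount=3 -> skip
r=50=110010 popcount=3 -> skip
r=51=110011 popcount=4 -> KEEP
r=52=110100 popcount=3 -> skip
r=53=110101 popcount=4 -> KEEP
r=54=110110 popcount=4 -> KEEP
r=55=110111 popcount=5 -> skip
r=56=111000 popcount=3 -> skip
r=57=111001 popcount=4 -> KEEP
r=58=111010 popcount=4 -> KEEP
r=59=111011 popcount=5 -> skip
r=60=111100 popcount=4 -> KEEP
r=61=111101 popcount=5 -> skip
r=62=111110 popcount=5 -> skip
r=63=111111 popcount=6 -> skip
r=64=1000000 popcount=1 -> skip
r=65=1000001 popcount=2 -> skip
r=66=1000010 popcount=2 -> skip
r=67=1000011 popcount=3 -> skip
r=68=1000100 popcount=2 -> skip
r=69=1000101 popcount=3 -> skip
r=70=1000110 popcount=3 -> skip
r=71=1000111 popcount=4 -> KEEP
r=72=1001000 popcount=2 -> skip
r=73=1001001 popcount=3 -> skip
r=74=1001010 popcount=3 -> skip
r=75=1001011 popcount=4 -> KEEP
r=76=1001100 popcount=3 -> skip
r=77=1001101 popcount=4 -> KEEP
r=78=1001110 popcount=4 -> KEEP
r=79=1001111 popcount=5 -> skip
r=80=1010000 popcount=2 -> skip
r=81=1010001 popcount=3 -> skip
r=82=1010010 popcount=3 -> skip
r=83=1010011 popcount=4 -> KEEP
r=84=1010100 popcount=3 -> skip
r=85=1010101 popcount=4 -> KEEP
r=86=1010110 popcount=4 -> KEEP
r=87=1010111 popcount=5 -> skip
r=88=1011000 popcount=3 -> skip
r=89=1011001 popcount=4 -> KEEP
r=90=1011010 popcount=4 -> KEEP
r=91=1011011 popcount=5 -> skip
r=92=1011100 popcount=4 -> KEEP
r=93=1011101 popcount=5 -> skip
r=94=1011110 popcount=5 -> skip
r=95=1011111 popcount=6 -> skip
r=96=1100000 popcount=2 -> skip
r=97=1100001 popcount=3 -> skip
r=98=1100010 popcount=3 -> skip
r=99=1100011 popcount=4 -> KEEP
Kept rows: 45 46 51 53 54 57 58 60 71 75 77 78 83 85 86 89 90 92 99

Answer: 45 46 51 53 54 57 58 60 71 75 77 78 83 85 86 89 90 92 99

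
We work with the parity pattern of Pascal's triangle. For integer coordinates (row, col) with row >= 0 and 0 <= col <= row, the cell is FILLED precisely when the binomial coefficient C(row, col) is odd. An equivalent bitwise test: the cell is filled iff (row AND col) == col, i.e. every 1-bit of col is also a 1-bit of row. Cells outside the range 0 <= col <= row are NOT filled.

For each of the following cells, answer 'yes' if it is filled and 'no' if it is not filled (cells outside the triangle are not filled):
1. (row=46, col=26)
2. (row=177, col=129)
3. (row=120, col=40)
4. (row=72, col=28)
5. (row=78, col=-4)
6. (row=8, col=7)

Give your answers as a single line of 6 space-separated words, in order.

Answer: no yes yes no no no

Derivation:
(46,26): row=0b101110, col=0b11010, row AND col = 0b1010 = 10; 10 != 26 -> empty
(177,129): row=0b10110001, col=0b10000001, row AND col = 0b10000001 = 129; 129 == 129 -> filled
(120,40): row=0b1111000, col=0b101000, row AND col = 0b101000 = 40; 40 == 40 -> filled
(72,28): row=0b1001000, col=0b11100, row AND col = 0b1000 = 8; 8 != 28 -> empty
(78,-4): col outside [0, 78] -> not filled
(8,7): row=0b1000, col=0b111, row AND col = 0b0 = 0; 0 != 7 -> empty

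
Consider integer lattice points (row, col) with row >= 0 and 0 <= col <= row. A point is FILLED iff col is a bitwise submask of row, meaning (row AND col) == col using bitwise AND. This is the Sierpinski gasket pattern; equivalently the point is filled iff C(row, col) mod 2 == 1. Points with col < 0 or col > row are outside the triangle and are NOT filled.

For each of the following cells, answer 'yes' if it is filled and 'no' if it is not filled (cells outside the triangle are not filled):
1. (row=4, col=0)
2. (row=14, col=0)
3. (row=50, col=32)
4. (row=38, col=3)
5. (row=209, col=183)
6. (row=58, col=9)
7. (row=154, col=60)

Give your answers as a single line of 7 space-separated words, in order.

(4,0): row=0b100, col=0b0, row AND col = 0b0 = 0; 0 == 0 -> filled
(14,0): row=0b1110, col=0b0, row AND col = 0b0 = 0; 0 == 0 -> filled
(50,32): row=0b110010, col=0b100000, row AND col = 0b100000 = 32; 32 == 32 -> filled
(38,3): row=0b100110, col=0b11, row AND col = 0b10 = 2; 2 != 3 -> empty
(209,183): row=0b11010001, col=0b10110111, row AND col = 0b10010001 = 145; 145 != 183 -> empty
(58,9): row=0b111010, col=0b1001, row AND col = 0b1000 = 8; 8 != 9 -> empty
(154,60): row=0b10011010, col=0b111100, row AND col = 0b11000 = 24; 24 != 60 -> empty

Answer: yes yes yes no no no no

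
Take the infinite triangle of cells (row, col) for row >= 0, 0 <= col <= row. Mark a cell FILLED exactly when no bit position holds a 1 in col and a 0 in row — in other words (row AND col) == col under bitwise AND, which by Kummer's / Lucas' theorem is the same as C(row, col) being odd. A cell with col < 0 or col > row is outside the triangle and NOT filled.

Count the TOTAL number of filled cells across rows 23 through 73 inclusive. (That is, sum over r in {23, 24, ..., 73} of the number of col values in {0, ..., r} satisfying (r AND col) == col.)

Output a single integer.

r23=10111 pc4: +16 =16
r24=11000 pc2: +4 =20
r25=11001 pc3: +8 =28
r26=11010 pc3: +8 =36
r27=11011 pc4: +16 =52
r28=11100 pc3: +8 =60
r29=11101 pc4: +16 =76
r30=11110 pc4: +16 =92
r31=11111 pc5: +32 =124
r32=100000 pc1: +2 =126
r33=100001 pc2: +4 =130
r34=100010 pc2: +4 =134
r35=100011 pc3: +8 =142
r36=100100 pc2: +4 =146
r37=100101 pc3: +8 =154
r38=100110 pc3: +8 =162
r39=100111 pc4: +16 =178
r40=101000 pc2: +4 =182
r41=101001 pc3: +8 =190
r42=101010 pc3: +8 =198
r43=101011 pc4: +16 =214
r44=101100 pc3: +8 =222
r45=101101 pc4: +16 =238
r46=101110 pc4: +16 =254
r47=101111 pc5: +32 =286
r48=110000 pc2: +4 =290
r49=110001 pc3: +8 =298
r50=110010 pc3: +8 =306
r51=110011 pc4: +16 =322
r52=110100 pc3: +8 =330
r53=110101 pc4: +16 =346
r54=110110 pc4: +16 =362
r55=110111 pc5: +32 =394
r56=111000 pc3: +8 =402
r57=111001 pc4: +16 =418
r58=111010 pc4: +16 =434
r59=111011 pc5: +32 =466
r60=111100 pc4: +16 =482
r61=111101 pc5: +32 =514
r62=111110 pc5: +32 =546
r63=111111 pc6: +64 =610
r64=1000000 pc1: +2 =612
r65=1000001 pc2: +4 =616
r66=1000010 pc2: +4 =620
r67=1000011 pc3: +8 =628
r68=1000100 pc2: +4 =632
r69=1000101 pc3: +8 =640
r70=1000110 pc3: +8 =648
r71=1000111 pc4: +16 =664
r72=1001000 pc2: +4 =668
r73=1001001 pc3: +8 =676

Answer: 676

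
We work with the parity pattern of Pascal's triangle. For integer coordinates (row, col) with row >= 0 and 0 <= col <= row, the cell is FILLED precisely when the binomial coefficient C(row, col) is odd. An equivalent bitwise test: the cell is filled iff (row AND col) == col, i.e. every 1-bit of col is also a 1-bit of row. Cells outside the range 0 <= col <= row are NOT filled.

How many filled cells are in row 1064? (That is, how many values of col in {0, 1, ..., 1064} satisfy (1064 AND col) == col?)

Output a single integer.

Answer: 8

Derivation:
1064 in binary = 10000101000
popcount(1064) = number of 1-bits in 10000101000 = 3
A col c satisfies (1064 AND c) == c iff every set bit of c is also set in 1064; each of the 3 set bits of 1064 can independently be on or off in c.
count = 2^3 = 8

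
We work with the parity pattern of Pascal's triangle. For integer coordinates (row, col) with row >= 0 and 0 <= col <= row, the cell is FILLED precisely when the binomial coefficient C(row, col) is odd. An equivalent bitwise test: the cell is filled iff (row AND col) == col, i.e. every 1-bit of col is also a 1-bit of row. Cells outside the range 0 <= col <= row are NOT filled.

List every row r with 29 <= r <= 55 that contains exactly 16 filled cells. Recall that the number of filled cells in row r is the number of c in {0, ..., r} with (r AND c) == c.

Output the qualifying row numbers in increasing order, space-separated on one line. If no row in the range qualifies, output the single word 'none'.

Answer: 29 30 39 43 45 46 51 53 54

Derivation:
Row r has 2^popcount(r) filled cells, so we need popcount(r) = log2(16) = 4.
Scan r = 29..55 and keep those with exactly 4 one-bits:
r=29=11101 popcount=4 -> KEEP
r=30=11110 popcount=4 -> KEEP
r=31=11111 popcount=5 -> skip
r=32=100000 popcount=1 -> skip
r=33=100001 popcount=2 -> skip
r=34=100010 popcount=2 -> skip
r=35=100011 popcount=3 -> skip
r=36=100100 popcount=2 -> skip
r=37=100101 popcount=3 -> skip
r=38=100110 popcount=3 -> skip
r=39=100111 popcount=4 -> KEEP
r=40=101000 popcount=2 -> skip
r=41=101001 popcount=3 -> skip
r=42=101010 popcount=3 -> skip
r=43=101011 popcount=4 -> KEEP
r=44=101100 popcount=3 -> skip
r=45=101101 popcount=4 -> KEEP
r=46=101110 popcount=4 -> KEEP
r=47=101111 popcount=5 -> skip
r=48=110000 popcount=2 -> skip
r=49=110001 popcount=3 -> skip
r=50=110010 popcount=3 -> skip
r=51=110011 popcount=4 -> KEEP
r=52=110100 popcount=3 -> skip
r=53=110101 popcount=4 -> KEEP
r=54=110110 popcount=4 -> KEEP
r=55=110111 popcount=5 -> skip
Kept rows: 29 30 39 43 45 46 51 53 54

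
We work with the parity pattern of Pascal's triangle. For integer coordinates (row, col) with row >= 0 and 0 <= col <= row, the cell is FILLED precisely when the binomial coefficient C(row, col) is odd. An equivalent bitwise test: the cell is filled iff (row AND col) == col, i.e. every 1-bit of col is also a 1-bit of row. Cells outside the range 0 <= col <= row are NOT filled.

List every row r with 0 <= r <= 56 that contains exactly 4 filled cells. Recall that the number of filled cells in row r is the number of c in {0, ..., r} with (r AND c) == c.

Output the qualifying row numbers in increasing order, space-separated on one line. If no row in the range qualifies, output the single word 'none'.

Answer: 3 5 6 9 10 12 17 18 20 24 33 34 36 40 48

Derivation:
Row r has 2^popcount(r) filled cells, so we need popcount(r) = log2(4) = 2.
Scan r = 0..56 and keep those with exactly 2 one-bits:
r=0=0 popcount=0 -> skip
r=1=1 popcount=1 -> skip
r=2=10 popcount=1 -> skip
r=3=11 popcount=2 -> KEEP
r=4=100 popcount=1 -> skip
r=5=101 popcount=2 -> KEEP
r=6=110 popcount=2 -> KEEP
r=7=111 popcount=3 -> skip
r=8=1000 popcount=1 -> skip
r=9=1001 popcount=2 -> KEEP
r=10=1010 popcount=2 -> KEEP
r=11=1011 popcount=3 -> skip
r=12=1100 popcount=2 -> KEEP
r=13=1101 popcount=3 -> skip
r=14=1110 popcount=3 -> skip
r=15=1111 popcount=4 -> skip
r=16=10000 popcount=1 -> skip
r=17=10001 popcount=2 -> KEEP
r=18=10010 popcount=2 -> KEEP
r=19=10011 popcount=3 -> skip
r=20=10100 popcount=2 -> KEEP
r=21=10101 popcount=3 -> skip
r=22=10110 popcount=3 -> skip
r=23=10111 popcount=4 -> skip
r=24=11000 popcount=2 -> KEEP
r=25=11001 popcount=3 -> skip
r=26=11010 popcount=3 -> skip
r=27=11011 popcount=4 -> skip
r=28=11100 popcount=3 -> skip
r=29=11101 popcount=4 -> skip
r=30=11110 popcount=4 -> skip
r=31=11111 popcount=5 -> skip
r=32=100000 popcount=1 -> skip
r=33=100001 popcount=2 -> KEEP
r=34=100010 popcount=2 -> KEEP
r=35=100011 popcount=3 -> skip
r=36=100100 popcount=2 -> KEEP
r=37=100101 popcount=3 -> skip
r=38=100110 popcount=3 -> skip
r=39=100111 popcount=4 -> skip
r=40=101000 popcount=2 -> KEEP
r=41=101001 popcount=3 -> skip
r=42=101010 popcount=3 -> skip
r=43=101011 popcount=4 -> skip
r=44=101100 popcount=3 -> skip
r=45=101101 popcount=4 -> skip
r=46=101110 popcount=4 -> skip
r=47=101111 popcount=5 -> skip
r=48=110000 popcount=2 -> KEEP
r=49=110001 popcount=3 -> skip
r=50=110010 popcount=3 -> skip
r=51=110011 popcount=4 -> skip
r=52=110100 popcount=3 -> skip
r=53=110101 popcount=4 -> skip
r=54=110110 popcount=4 -> skip
r=55=110111 popcount=5 -> skip
r=56=111000 popcount=3 -> skip
Kept rows: 3 5 6 9 10 12 17 18 20 24 33 34 36 40 48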